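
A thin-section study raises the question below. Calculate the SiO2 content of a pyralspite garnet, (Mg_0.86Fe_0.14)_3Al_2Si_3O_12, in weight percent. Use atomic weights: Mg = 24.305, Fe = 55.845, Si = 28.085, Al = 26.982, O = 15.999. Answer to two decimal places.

43.29 wt%

M((Mg_0.86Fe_0.14)_3Al_2Si_3O_12) = 416.369 g/mol; M(SiO2) = 60.083 g/mol.
Moles SiO2 per formula unit = 3 Si ÷ 1 = 3.0000.
SiO2 fraction = (3.0000 × 60.083) / 416.369 = 180.249/416.369 = 0.4329.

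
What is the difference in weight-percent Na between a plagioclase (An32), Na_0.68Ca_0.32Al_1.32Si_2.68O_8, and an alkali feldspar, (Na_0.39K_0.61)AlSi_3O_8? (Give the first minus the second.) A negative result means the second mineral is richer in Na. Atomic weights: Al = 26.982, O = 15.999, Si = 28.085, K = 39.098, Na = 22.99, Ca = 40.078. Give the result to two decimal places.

Na in Na_0.68Ca_0.32Al_1.32Si_2.68O_8: molar mass 267.334 g/mol; 0.68×22.99 = 15.633 g → 5.85 wt%.
Na in (Na_0.39K_0.61)AlSi_3O_8: molar mass 272.045 g/mol; 0.39×22.99 = 8.966 g → 3.30 wt%.
Difference = 5.85 − 3.30 = 2.55 percentage points.

2.55 percentage points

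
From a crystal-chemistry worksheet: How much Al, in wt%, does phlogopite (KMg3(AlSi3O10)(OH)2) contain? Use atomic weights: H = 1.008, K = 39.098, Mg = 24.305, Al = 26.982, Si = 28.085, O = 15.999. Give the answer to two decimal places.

Molar mass of KMg3(AlSi3O10)(OH)2: 1*39.098 + 3*24.305 + 1*26.982 + 3*28.085 + 12*15.999 + 2*1.008 = 417.254 g/mol.
Mass of Al per formula unit: 1 × 26.982 = 26.982 g.
Weight fraction Al = 26.982 / 417.254 = 0.0647.

6.47 wt%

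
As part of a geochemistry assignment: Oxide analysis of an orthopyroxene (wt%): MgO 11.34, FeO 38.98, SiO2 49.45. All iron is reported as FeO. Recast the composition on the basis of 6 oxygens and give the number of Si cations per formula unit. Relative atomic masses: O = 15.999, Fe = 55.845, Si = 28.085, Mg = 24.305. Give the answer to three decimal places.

MgO (M=40.304): mol = 0.28136; Mg = 0.28136, O = 0.28136.
FeO (M=71.844): mol = 0.54256; Fe = 0.54256, O = 0.54256.
SiO2 (M=60.083): mol = 0.82303; Si = 0.82303, O = 1.64606.
ΣO = 2.46998; factor = 6/ΣO = 2.42917.
Si apfu = 0.82303 × 2.42917 = 1.999.

1.999 Si apfu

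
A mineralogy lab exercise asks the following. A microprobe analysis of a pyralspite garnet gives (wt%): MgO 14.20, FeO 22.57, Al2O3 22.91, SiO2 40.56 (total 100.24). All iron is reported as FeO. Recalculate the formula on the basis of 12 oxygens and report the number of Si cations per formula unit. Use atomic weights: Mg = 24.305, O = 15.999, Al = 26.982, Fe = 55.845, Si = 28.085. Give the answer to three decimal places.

3.011 Si apfu

14.20 wt% MgO ÷ 40.304 g/mol = 0.35232 mol, giving 0.35232 Mg and 0.35232 O.
22.57 wt% FeO ÷ 71.844 g/mol = 0.31415 mol, giving 0.31415 Fe and 0.31415 O.
22.91 wt% Al2O3 ÷ 101.961 g/mol = 0.22469 mol, giving 0.44938 Al and 0.67407 O.
40.56 wt% SiO2 ÷ 60.083 g/mol = 0.67507 mol, giving 0.67507 Si and 1.35014 O.
Oxygen sums to 2.69068; scaling by 12/2.69068 = 4.45984 puts the formula on 12 O.
Si: 0.67507 × 4.45984 = 3.011 atoms per formula unit.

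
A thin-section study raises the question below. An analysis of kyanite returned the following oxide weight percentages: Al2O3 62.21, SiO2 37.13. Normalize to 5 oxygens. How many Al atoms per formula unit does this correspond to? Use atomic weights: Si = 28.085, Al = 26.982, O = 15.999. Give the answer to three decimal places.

1.990 Al apfu

62.21 wt% Al2O3 ÷ 101.961 g/mol = 0.61014 mol, giving 1.22028 Al and 1.83042 O.
37.13 wt% SiO2 ÷ 60.083 g/mol = 0.61798 mol, giving 0.61798 Si and 1.23596 O.
Oxygen sums to 3.06638; scaling by 5/3.06638 = 1.63059 puts the formula on 5 O.
Al: 1.22028 × 1.63059 = 1.990 atoms per formula unit.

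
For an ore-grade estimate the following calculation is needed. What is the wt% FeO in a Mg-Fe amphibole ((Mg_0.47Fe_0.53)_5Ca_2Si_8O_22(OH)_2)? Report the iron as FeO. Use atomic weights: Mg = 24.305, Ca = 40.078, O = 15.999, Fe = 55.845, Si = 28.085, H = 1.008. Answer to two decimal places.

21.25 wt%

Formula mass = 895.934 g/mol.
2.65 Fe → 2.6500 mol FeO per formula unit; M(FeO) = 71.844, so FeO mass = 190.387 g.
190.387/895.934 × 100 = 21.25 wt%.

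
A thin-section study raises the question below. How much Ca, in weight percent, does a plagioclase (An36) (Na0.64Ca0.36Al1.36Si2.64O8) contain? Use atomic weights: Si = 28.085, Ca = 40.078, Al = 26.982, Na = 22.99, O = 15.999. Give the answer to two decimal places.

5.38 weight percent

Molar mass of Na0.64Ca0.36Al1.36Si2.64O8: 0.64*22.99 + 0.36*40.078 + 1.36*26.982 + 2.64*28.085 + 8*15.999 = 267.974 g/mol.
Mass of Ca per formula unit: 0.36 × 40.078 = 14.428 g.
Weight fraction Ca = 14.428 / 267.974 = 0.0538.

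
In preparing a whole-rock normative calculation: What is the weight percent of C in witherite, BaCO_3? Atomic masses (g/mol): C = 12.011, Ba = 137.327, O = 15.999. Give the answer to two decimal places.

Formula mass = 1*137.327 + 1*12.011 + 3*15.999 = 197.335 g/mol, of which 12.011 g is C.
So C makes up 12.011/197.335 = 0.0609 of the mass, i.e. 6.09%.

6.09 wt%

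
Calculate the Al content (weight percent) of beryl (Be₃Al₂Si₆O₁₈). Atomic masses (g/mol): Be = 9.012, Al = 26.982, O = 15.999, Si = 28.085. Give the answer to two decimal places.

10.04 weight percent

M(Be₃Al₂Si₆O₁₈) = 537.492 g/mol.
Al contributes 2 × 26.982 = 53.964 g per mole.
53.964/537.492 = 0.1004 → 10.04%.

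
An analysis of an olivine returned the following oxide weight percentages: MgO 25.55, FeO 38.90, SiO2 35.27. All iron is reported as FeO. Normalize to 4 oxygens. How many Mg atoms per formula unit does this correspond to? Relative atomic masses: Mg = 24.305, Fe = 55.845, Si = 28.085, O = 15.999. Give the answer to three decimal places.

1.079 Mg apfu

MgO: 25.55/40.304 = 0.63393 mol → 0.63393 mol Mg, 0.63393 mol O.
FeO: 38.90/71.844 = 0.54145 mol → 0.54145 mol Fe, 0.54145 mol O.
SiO2: 35.27/60.083 = 0.58702 mol → 0.58702 mol Si, 1.17404 mol O.
Total oxygen = 2.34942 mol. Normalization factor = 4/2.34942 = 1.70255.
Mg per 4 O = 0.63393 × 1.70255 = 1.079.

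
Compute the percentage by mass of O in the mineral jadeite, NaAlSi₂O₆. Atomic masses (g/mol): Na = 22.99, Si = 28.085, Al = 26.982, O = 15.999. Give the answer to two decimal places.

Molar mass of NaAlSi₂O₆: 1·22.99 + 1·26.982 + 2·28.085 + 6·15.999 = 202.136 g/mol.
Mass of O per formula unit: 6 × 15.999 = 95.994 g.
Weight fraction O = 95.994 / 202.136 = 0.4749.

47.49 wt%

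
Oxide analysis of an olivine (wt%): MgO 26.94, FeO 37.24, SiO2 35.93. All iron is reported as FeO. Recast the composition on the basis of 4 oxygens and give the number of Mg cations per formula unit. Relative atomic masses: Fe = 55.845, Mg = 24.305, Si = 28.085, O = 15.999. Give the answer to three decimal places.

1.122 Mg apfu

26.94 wt% MgO ÷ 40.304 g/mol = 0.66842 mol, giving 0.66842 Mg and 0.66842 O.
37.24 wt% FeO ÷ 71.844 g/mol = 0.51835 mol, giving 0.51835 Fe and 0.51835 O.
35.93 wt% SiO2 ÷ 60.083 g/mol = 0.59801 mol, giving 0.59801 Si and 1.19602 O.
Oxygen sums to 2.38279; scaling by 4/2.38279 = 1.67870 puts the formula on 4 O.
Mg: 0.66842 × 1.67870 = 1.122 atoms per formula unit.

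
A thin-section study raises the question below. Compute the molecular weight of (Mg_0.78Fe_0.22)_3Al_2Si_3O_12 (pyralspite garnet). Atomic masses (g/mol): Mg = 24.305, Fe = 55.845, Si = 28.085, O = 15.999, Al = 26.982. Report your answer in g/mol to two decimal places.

M = 2.34·24.305 + 0.66·55.845 + 2·26.982 + 3·28.085 + 12·15.999

423.94 g/mol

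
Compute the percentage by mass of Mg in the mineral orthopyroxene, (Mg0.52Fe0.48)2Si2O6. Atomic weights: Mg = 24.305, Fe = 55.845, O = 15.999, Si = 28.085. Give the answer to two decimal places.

Molar mass of (Mg0.52Fe0.48)2Si2O6: 1.04×24.305 + 0.96×55.845 + 2×28.085 + 6×15.999 = 231.052 g/mol.
Mass of Mg per formula unit: 1.04 × 24.305 = 25.277 g.
Weight fraction Mg = 25.277 / 231.052 = 0.1094.

10.94 mass %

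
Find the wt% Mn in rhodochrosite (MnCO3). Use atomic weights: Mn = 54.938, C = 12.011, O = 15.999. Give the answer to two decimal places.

47.79 wt%

Formula mass = 1*54.938 + 1*12.011 + 3*15.999 = 114.946 g/mol, of which 54.938 g is Mn.
So Mn makes up 54.938/114.946 = 0.4779 of the mass, i.e. 47.79%.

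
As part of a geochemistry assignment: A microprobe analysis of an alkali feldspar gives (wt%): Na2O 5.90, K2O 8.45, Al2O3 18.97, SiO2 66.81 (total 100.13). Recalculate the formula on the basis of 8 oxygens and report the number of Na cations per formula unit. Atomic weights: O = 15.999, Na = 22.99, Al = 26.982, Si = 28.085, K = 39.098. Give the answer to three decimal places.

Na2O (M=61.979): mol = 0.09519; Na = 0.19038, O = 0.09519.
K2O (M=94.195): mol = 0.08971; K = 0.17942, O = 0.08971.
Al2O3 (M=101.961): mol = 0.18605; Al = 0.37210, O = 0.55815.
SiO2 (M=60.083): mol = 1.11196; Si = 1.11196, O = 2.22392.
ΣO = 2.96697; factor = 8/ΣO = 2.69635.
Na apfu = 0.19038 × 2.69635 = 0.513.

0.513 Na apfu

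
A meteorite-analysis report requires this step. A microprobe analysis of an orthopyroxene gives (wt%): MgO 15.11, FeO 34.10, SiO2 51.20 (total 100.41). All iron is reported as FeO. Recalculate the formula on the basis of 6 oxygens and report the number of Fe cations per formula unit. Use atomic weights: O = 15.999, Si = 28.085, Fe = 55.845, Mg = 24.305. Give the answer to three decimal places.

15.11 wt% MgO ÷ 40.304 g/mol = 0.37490 mol, giving 0.37490 Mg and 0.37490 O.
34.10 wt% FeO ÷ 71.844 g/mol = 0.47464 mol, giving 0.47464 Fe and 0.47464 O.
51.20 wt% SiO2 ÷ 60.083 g/mol = 0.85215 mol, giving 0.85215 Si and 1.70430 O.
Oxygen sums to 2.55384; scaling by 6/2.55384 = 2.34940 puts the formula on 6 O.
Fe: 0.47464 × 2.34940 = 1.115 atoms per formula unit.

1.115 Fe apfu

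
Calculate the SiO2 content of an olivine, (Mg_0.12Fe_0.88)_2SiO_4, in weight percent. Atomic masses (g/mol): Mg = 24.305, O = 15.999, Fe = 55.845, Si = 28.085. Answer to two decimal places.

30.62 wt%

Formula mass = 196.201 g/mol.
1 Si → 1.0000 mol SiO2 per formula unit; M(SiO2) = 60.083, so SiO2 mass = 60.083 g.
60.083/196.201 × 100 = 30.62 wt%.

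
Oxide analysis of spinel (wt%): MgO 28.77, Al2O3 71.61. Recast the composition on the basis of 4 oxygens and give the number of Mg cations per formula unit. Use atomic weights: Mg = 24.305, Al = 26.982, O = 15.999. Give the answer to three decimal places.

MgO (M=40.304): mol = 0.71382; Mg = 0.71382, O = 0.71382.
Al2O3 (M=101.961): mol = 0.70233; Al = 1.40466, O = 2.10699.
ΣO = 2.82081; factor = 4/ΣO = 1.41803.
Mg apfu = 0.71382 × 1.41803 = 1.012.

1.012 Mg apfu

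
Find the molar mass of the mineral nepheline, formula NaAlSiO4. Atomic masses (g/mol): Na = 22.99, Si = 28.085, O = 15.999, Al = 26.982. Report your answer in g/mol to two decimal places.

142.05 g/mol

Na: 1 × 22.99 = 22.9900
Al: 1 × 26.982 = 26.9820
Si: 1 × 28.085 = 28.0850
O: 4 × 15.999 = 63.9960
Summing the contributions gives the formula mass.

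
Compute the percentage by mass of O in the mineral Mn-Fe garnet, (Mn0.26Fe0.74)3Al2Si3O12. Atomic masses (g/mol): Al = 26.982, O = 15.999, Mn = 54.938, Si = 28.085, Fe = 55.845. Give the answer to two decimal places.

38.63 weight percent

M((Mn0.26Fe0.74)3Al2Si3O12) = 497.035 g/mol.
O contributes 12 × 15.999 = 191.988 g per mole.
191.988/497.035 = 0.3863 → 38.63%.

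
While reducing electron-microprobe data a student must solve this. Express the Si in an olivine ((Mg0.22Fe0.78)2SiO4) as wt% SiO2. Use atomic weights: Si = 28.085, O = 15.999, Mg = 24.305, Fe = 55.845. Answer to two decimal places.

31.64 wt%

Molar mass of (Mg0.22Fe0.78)2SiO4 = 0.44×24.305 + 1.56×55.845 + 1×28.085 + 4×15.999 = 189.893 g/mol.
Each formula unit contains 1 Si, equivalent to 1/1 = 1.0000 mol SiO2.
M(SiO2) = 1×28.085 + 2×15.999 = 60.083 g/mol.
Mass of SiO2 per formula unit = 1.0000 × 60.083 = 60.083 g.
SiO2 wt% = 60.083 / 189.893 × 100 = 31.64%.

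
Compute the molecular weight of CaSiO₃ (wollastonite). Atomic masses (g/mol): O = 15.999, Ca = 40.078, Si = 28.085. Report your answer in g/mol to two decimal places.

M = 1(40.078) + 1(28.085) + 3(15.999)

116.16 g/mol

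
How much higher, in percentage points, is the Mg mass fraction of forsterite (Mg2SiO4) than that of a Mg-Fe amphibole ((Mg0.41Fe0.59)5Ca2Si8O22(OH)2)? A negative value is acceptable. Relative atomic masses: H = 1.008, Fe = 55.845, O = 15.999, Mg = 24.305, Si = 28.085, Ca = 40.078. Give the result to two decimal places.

29.05 percentage points

First mineral: 48.610 g Mg in 140.691 g formula = 34.55 wt% Mg.
Second mineral: 49.825 g Mg in 905.396 g formula = 5.50 wt% Mg.
34.55% − 5.50% gives a difference of 29.05 percentage points.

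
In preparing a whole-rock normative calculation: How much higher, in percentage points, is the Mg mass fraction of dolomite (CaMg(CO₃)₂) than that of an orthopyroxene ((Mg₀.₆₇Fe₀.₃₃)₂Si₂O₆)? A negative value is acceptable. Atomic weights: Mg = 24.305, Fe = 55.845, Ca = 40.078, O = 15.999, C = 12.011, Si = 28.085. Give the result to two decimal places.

Mg in CaMg(CO₃)₂: molar mass 184.399 g/mol; 1×24.305 = 24.305 g → 13.18 wt%.
Mg in (Mg₀.₆₇Fe₀.₃₃)₂Si₂O₆: molar mass 221.590 g/mol; 1.34×24.305 = 32.569 g → 14.70 wt%.
Difference = 13.18 − 14.70 = -1.52 percentage points.

-1.52 percentage points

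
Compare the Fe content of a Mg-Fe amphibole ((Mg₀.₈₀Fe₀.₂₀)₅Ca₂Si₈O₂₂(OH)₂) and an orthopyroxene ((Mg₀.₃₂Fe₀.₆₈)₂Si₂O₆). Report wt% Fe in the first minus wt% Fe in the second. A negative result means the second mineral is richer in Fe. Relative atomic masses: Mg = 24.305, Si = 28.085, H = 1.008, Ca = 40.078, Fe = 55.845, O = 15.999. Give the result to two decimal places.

M((Mg₀.₈₀Fe₀.₂₀)₅Ca₂Si₈O₂₂(OH)₂) = 843.893 g/mol, so wt% Fe = 55.845/843.893 × 100 = 6.62%.
M((Mg₀.₃₂Fe₀.₆₈)₂Si₂O₆) = 243.668 g/mol, so wt% Fe = 75.949/243.668 × 100 = 31.17%.
6.62 − 31.17 = -24.55 pp.

-24.55 percentage points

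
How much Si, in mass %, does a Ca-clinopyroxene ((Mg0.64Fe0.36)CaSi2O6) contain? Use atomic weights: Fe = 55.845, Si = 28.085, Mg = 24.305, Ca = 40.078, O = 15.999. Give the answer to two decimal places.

24.65 mass %

Molar mass of (Mg0.64Fe0.36)CaSi2O6: 0.64*24.305 + 0.36*55.845 + 1*40.078 + 2*28.085 + 6*15.999 = 227.901 g/mol.
Mass of Si per formula unit: 2 × 28.085 = 56.170 g.
Weight fraction Si = 56.170 / 227.901 = 0.2465.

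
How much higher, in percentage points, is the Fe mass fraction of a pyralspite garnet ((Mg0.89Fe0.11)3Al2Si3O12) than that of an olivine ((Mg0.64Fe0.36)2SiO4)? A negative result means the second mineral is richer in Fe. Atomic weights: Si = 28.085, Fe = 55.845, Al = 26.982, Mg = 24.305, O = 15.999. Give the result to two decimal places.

-20.15 percentage points

M((Mg0.89Fe0.11)3Al2Si3O12) = 413.530 g/mol, so wt% Fe = 18.429/413.530 × 100 = 4.46%.
M((Mg0.64Fe0.36)2SiO4) = 163.400 g/mol, so wt% Fe = 40.208/163.400 × 100 = 24.61%.
4.46 − 24.61 = -20.15 pp.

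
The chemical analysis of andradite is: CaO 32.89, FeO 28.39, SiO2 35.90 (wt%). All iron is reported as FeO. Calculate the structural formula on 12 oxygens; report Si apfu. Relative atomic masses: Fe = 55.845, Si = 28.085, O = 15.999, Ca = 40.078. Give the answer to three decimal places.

CaO: 32.89/56.077 = 0.58651 mol → 0.58651 mol Ca, 0.58651 mol O.
FeO: 28.39/71.844 = 0.39516 mol → 0.39516 mol Fe, 0.39516 mol O.
SiO2: 35.90/60.083 = 0.59751 mol → 0.59751 mol Si, 1.19502 mol O.
Total oxygen = 2.17669 mol. Normalization factor = 12/2.17669 = 5.51296.
Si per 12 O = 0.59751 × 5.51296 = 3.294.

3.294 Si apfu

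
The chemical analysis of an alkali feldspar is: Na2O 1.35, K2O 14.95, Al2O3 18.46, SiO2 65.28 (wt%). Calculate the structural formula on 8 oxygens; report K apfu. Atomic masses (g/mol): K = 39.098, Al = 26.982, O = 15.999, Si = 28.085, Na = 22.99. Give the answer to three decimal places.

0.877 K apfu

Na2O (M=61.979): mol = 0.02178; Na = 0.04356, O = 0.02178.
K2O (M=94.195): mol = 0.15871; K = 0.31742, O = 0.15871.
Al2O3 (M=101.961): mol = 0.18105; Al = 0.36210, O = 0.54315.
SiO2 (M=60.083): mol = 1.08650; Si = 1.08650, O = 2.17300.
ΣO = 2.89664; factor = 8/ΣO = 2.76182.
K apfu = 0.31742 × 2.76182 = 0.877.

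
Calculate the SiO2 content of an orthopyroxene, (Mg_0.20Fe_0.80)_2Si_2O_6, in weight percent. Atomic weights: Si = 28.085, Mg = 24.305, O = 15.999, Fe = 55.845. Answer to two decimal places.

47.83 wt%

Molar mass of (Mg_0.20Fe_0.80)_2Si_2O_6 = 0.40*24.305 + 1.60*55.845 + 2*28.085 + 6*15.999 = 251.238 g/mol.
Each formula unit contains 2 Si, equivalent to 2/1 = 2.0000 mol SiO2.
M(SiO2) = 1×28.085 + 2×15.999 = 60.083 g/mol.
Mass of SiO2 per formula unit = 2.0000 × 60.083 = 120.166 g.
SiO2 wt% = 120.166 / 251.238 × 100 = 47.83%.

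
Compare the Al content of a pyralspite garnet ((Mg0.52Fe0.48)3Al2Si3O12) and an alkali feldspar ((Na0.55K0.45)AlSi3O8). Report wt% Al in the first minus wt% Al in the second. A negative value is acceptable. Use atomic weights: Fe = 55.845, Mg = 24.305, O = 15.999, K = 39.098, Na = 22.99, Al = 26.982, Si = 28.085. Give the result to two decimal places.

2.02 percentage points

First mineral: 53.964 g Al in 448.540 g formula = 12.03 wt% Al.
Second mineral: 26.982 g Al in 269.468 g formula = 10.01 wt% Al.
12.03% − 10.01% gives a difference of 2.02 percentage points.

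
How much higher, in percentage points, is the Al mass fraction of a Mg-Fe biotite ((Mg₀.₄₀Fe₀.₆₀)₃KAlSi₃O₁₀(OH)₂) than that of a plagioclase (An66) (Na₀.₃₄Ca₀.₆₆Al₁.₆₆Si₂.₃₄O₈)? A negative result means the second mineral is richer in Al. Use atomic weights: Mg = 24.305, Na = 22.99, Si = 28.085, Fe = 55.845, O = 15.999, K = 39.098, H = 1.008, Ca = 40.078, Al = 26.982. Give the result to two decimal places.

-10.73 percentage points

M((Mg₀.₄₀Fe₀.₆₀)₃KAlSi₃O₁₀(OH)₂) = 474.026 g/mol, so wt% Al = 26.982/474.026 × 100 = 5.69%.
M(Na₀.₃₄Ca₀.₆₆Al₁.₆₆Si₂.₃₄O₈) = 272.769 g/mol, so wt% Al = 44.790/272.769 × 100 = 16.42%.
5.69 − 16.42 = -10.73 pp.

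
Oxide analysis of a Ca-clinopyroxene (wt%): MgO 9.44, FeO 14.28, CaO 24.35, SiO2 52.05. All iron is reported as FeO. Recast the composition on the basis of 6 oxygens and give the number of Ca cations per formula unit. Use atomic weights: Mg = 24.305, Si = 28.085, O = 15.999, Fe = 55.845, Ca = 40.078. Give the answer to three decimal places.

9.44 wt% MgO ÷ 40.304 g/mol = 0.23422 mol, giving 0.23422 Mg and 0.23422 O.
14.28 wt% FeO ÷ 71.844 g/mol = 0.19876 mol, giving 0.19876 Fe and 0.19876 O.
24.35 wt% CaO ÷ 56.077 g/mol = 0.43422 mol, giving 0.43422 Ca and 0.43422 O.
52.05 wt% SiO2 ÷ 60.083 g/mol = 0.86630 mol, giving 0.86630 Si and 1.73260 O.
Oxygen sums to 2.59980; scaling by 6/2.59980 = 2.30787 puts the formula on 6 O.
Ca: 0.43422 × 2.30787 = 1.002 atoms per formula unit.

1.002 Ca apfu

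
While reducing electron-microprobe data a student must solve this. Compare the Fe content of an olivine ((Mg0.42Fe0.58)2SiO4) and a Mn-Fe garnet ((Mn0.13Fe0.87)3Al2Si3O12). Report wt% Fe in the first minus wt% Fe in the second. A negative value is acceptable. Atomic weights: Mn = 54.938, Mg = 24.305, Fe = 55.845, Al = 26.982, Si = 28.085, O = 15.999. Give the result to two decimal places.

First mineral: 64.780 g Fe in 177.277 g formula = 36.54 wt% Fe.
Second mineral: 145.755 g Fe in 497.388 g formula = 29.30 wt% Fe.
36.54% − 29.30% gives a difference of 7.24 percentage points.

7.24 percentage points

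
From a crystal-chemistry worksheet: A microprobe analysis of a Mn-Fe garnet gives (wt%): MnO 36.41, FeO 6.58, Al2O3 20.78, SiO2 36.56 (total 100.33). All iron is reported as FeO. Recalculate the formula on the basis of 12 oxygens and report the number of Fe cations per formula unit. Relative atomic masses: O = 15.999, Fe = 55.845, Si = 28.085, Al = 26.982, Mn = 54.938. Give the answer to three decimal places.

MnO (M=70.937): mol = 0.51327; Mn = 0.51327, O = 0.51327.
FeO (M=71.844): mol = 0.09159; Fe = 0.09159, O = 0.09159.
Al2O3 (M=101.961): mol = 0.20380; Al = 0.40760, O = 0.61140.
SiO2 (M=60.083): mol = 0.60849; Si = 0.60849, O = 1.21698.
ΣO = 2.43324; factor = 12/ΣO = 4.93170.
Fe apfu = 0.09159 × 4.93170 = 0.452.

0.452 Fe apfu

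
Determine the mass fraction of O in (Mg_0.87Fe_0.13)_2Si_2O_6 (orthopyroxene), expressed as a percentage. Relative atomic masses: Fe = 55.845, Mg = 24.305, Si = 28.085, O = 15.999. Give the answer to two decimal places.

Molar mass of (Mg_0.87Fe_0.13)_2Si_2O_6: 1.74·24.305 + 0.26·55.845 + 2·28.085 + 6·15.999 = 208.974 g/mol.
Mass of O per formula unit: 6 × 15.999 = 95.994 g.
Weight fraction O = 95.994 / 208.974 = 0.4594.

45.94 wt%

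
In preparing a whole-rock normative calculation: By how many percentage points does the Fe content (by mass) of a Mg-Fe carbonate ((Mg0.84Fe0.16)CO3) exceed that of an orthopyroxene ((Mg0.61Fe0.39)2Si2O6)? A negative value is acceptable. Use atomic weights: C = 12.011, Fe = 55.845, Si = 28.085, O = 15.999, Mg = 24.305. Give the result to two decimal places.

-9.33 percentage points

Fe in (Mg0.84Fe0.16)CO3: molar mass 89.359 g/mol; 0.16×55.845 = 8.935 g → 10.00 wt%.
Fe in (Mg0.61Fe0.39)2Si2O6: molar mass 225.375 g/mol; 0.78×55.845 = 43.559 g → 19.33 wt%.
Difference = 10.00 − 19.33 = -9.33 percentage points.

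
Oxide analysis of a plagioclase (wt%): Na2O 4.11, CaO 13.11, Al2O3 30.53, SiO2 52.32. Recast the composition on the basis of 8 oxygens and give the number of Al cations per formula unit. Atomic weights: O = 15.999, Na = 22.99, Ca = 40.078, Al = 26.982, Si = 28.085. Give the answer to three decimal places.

1.630 Al apfu

4.11 wt% Na2O ÷ 61.979 g/mol = 0.06631 mol, giving 0.13262 Na and 0.06631 O.
13.11 wt% CaO ÷ 56.077 g/mol = 0.23379 mol, giving 0.23379 Ca and 0.23379 O.
30.53 wt% Al2O3 ÷ 101.961 g/mol = 0.29943 mol, giving 0.59886 Al and 0.89829 O.
52.32 wt% SiO2 ÷ 60.083 g/mol = 0.87080 mol, giving 0.87080 Si and 1.74160 O.
Oxygen sums to 2.93999; scaling by 8/2.93999 = 2.72110 puts the formula on 8 O.
Al: 0.59886 × 2.72110 = 1.630 atoms per formula unit.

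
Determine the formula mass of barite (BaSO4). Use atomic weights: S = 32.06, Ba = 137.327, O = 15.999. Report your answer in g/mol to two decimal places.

233.38 g/mol

The formula mass is the sum 1·137.327 + 1·32.06 + 4·15.999.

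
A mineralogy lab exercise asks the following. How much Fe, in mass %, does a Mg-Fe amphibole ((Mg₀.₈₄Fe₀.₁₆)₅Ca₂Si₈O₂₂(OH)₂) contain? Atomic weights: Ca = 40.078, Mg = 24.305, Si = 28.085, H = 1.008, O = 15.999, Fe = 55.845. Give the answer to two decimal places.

M((Mg₀.₈₄Fe₀.₁₆)₅Ca₂Si₈O₂₂(OH)₂) = 837.585 g/mol.
Fe contributes 0.80 × 55.845 = 44.676 g per mole.
44.676/837.585 = 0.0533 → 5.33%.

5.33 mass %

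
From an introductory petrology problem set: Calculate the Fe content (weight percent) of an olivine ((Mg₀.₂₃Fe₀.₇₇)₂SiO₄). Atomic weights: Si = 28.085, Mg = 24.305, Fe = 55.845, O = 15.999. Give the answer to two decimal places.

45.44 weight percent

Formula mass = 0.46*24.305 + 1.54*55.845 + 1*28.085 + 4*15.999 = 189.263 g/mol, of which 86.001 g is Fe.
So Fe makes up 86.001/189.263 = 0.4544 of the mass, i.e. 45.44%.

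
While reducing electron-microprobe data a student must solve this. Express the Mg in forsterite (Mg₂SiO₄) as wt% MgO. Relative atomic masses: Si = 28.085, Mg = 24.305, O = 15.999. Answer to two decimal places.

Molar mass of Mg₂SiO₄ = 2*24.305 + 1*28.085 + 4*15.999 = 140.691 g/mol.
Each formula unit contains 2 Mg, equivalent to 2/1 = 2.0000 mol MgO.
M(MgO) = 1×24.305 + 1×15.999 = 40.304 g/mol.
Mass of MgO per formula unit = 2.0000 × 40.304 = 80.608 g.
MgO wt% = 80.608 / 140.691 × 100 = 57.29%.

57.29 wt%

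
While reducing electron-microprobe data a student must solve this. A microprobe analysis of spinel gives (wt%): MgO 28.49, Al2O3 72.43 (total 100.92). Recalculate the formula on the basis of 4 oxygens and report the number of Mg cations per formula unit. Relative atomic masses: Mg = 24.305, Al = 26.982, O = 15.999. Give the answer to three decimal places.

0.996 Mg apfu

28.49 wt% MgO ÷ 40.304 g/mol = 0.70688 mol, giving 0.70688 Mg and 0.70688 O.
72.43 wt% Al2O3 ÷ 101.961 g/mol = 0.71037 mol, giving 1.42074 Al and 2.13111 O.
Oxygen sums to 2.83799; scaling by 4/2.83799 = 1.40945 puts the formula on 4 O.
Mg: 0.70688 × 1.40945 = 0.996 atoms per formula unit.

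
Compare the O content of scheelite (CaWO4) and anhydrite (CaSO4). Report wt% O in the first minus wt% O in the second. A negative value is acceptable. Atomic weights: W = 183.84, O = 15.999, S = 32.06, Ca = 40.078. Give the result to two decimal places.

O in CaWO4: molar mass 287.914 g/mol; 4×15.999 = 63.996 g → 22.23 wt%.
O in CaSO4: molar mass 136.134 g/mol; 4×15.999 = 63.996 g → 47.01 wt%.
Difference = 22.23 − 47.01 = -24.78 percentage points.

-24.78 percentage points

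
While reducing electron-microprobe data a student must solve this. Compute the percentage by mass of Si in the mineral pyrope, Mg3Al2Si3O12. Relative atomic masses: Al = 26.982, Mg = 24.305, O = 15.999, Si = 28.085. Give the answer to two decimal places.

20.90 mass %

Molar mass of Mg3Al2Si3O12: 3·24.305 + 2·26.982 + 3·28.085 + 12·15.999 = 403.122 g/mol.
Mass of Si per formula unit: 3 × 28.085 = 84.255 g.
Weight fraction Si = 84.255 / 403.122 = 0.2090.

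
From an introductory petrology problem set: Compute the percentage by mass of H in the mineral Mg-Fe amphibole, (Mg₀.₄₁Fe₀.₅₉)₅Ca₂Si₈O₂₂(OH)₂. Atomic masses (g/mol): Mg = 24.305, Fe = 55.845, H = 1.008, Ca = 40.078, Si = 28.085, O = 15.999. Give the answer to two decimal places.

0.22 mass %

Formula mass = 2.05*24.305 + 2.95*55.845 + 2*40.078 + 8*28.085 + 24*15.999 + 2*1.008 = 905.396 g/mol, of which 2.016 g is H.
So H makes up 2.016/905.396 = 0.0022 of the mass, i.e. 0.22%.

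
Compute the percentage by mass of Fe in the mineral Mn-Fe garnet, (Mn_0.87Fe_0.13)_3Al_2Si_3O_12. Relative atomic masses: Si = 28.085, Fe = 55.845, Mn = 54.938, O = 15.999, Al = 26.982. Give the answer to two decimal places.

4.40 weight percent

M((Mn_0.87Fe_0.13)_3Al_2Si_3O_12) = 495.375 g/mol.
Fe contributes 0.39 × 55.845 = 21.780 g per mole.
21.780/495.375 = 0.0440 → 4.40%.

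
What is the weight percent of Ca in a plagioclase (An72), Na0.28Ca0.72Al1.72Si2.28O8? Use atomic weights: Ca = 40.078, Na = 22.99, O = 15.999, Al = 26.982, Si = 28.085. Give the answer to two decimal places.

10.54 mass %

Formula mass = 0.28*22.99 + 0.72*40.078 + 1.72*26.982 + 2.28*28.085 + 8*15.999 = 273.728 g/mol, of which 28.856 g is Ca.
So Ca makes up 28.856/273.728 = 0.1054 of the mass, i.e. 10.54%.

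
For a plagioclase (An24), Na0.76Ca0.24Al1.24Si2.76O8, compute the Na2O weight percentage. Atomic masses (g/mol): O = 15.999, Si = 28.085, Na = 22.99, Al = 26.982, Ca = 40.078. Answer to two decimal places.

8.85 wt%

M(Na0.76Ca0.24Al1.24Si2.76O8) = 266.055 g/mol; M(Na2O) = 61.979 g/mol.
Moles Na2O per formula unit = 0.76 Na ÷ 2 = 0.3800.
Na2O fraction = (0.3800 × 61.979) / 266.055 = 23.552/266.055 = 0.0885.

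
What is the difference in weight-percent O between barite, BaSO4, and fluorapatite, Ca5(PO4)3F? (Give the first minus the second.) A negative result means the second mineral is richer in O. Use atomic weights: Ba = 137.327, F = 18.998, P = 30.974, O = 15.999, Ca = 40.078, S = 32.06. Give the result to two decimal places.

-10.65 percentage points

M(BaSO4) = 233.383 g/mol, so wt% O = 63.996/233.383 × 100 = 27.42%.
M(Ca5(PO4)3F) = 504.298 g/mol, so wt% O = 191.988/504.298 × 100 = 38.07%.
27.42 − 38.07 = -10.65 pp.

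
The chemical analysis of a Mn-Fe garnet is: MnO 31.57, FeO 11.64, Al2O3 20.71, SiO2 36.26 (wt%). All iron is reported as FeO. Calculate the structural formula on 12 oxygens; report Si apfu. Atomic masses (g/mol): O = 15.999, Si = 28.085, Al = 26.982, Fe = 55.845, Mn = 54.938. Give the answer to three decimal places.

2.988 Si apfu

31.57 wt% MnO ÷ 70.937 g/mol = 0.44504 mol, giving 0.44504 Mn and 0.44504 O.
11.64 wt% FeO ÷ 71.844 g/mol = 0.16202 mol, giving 0.16202 Fe and 0.16202 O.
20.71 wt% Al2O3 ÷ 101.961 g/mol = 0.20312 mol, giving 0.40624 Al and 0.60936 O.
36.26 wt% SiO2 ÷ 60.083 g/mol = 0.60350 mol, giving 0.60350 Si and 1.20700 O.
Oxygen sums to 2.42342; scaling by 12/2.42342 = 4.95168 puts the formula on 12 O.
Si: 0.60350 × 4.95168 = 2.988 atoms per formula unit.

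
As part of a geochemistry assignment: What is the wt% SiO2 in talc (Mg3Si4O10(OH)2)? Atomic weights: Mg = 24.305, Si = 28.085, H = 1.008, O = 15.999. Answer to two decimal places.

63.37 wt%

Formula mass = 379.259 g/mol.
4 Si → 4.0000 mol SiO2 per formula unit; M(SiO2) = 60.083, so SiO2 mass = 240.332 g.
240.332/379.259 × 100 = 63.37 wt%.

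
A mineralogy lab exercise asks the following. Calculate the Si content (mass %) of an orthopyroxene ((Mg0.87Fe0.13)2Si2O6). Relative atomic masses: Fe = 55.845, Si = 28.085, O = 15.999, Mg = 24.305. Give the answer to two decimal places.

26.88 mass %

Formula mass = 1.74×24.305 + 0.26×55.845 + 2×28.085 + 6×15.999 = 208.974 g/mol, of which 56.170 g is Si.
So Si makes up 56.170/208.974 = 0.2688 of the mass, i.e. 26.88%.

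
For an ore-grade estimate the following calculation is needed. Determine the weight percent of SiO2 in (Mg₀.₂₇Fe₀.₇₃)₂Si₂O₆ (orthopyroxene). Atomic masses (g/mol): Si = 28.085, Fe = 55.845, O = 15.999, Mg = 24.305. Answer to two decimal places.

Formula mass = 246.822 g/mol.
2 Si → 2.0000 mol SiO2 per formula unit; M(SiO2) = 60.083, so SiO2 mass = 120.166 g.
120.166/246.822 × 100 = 48.69 wt%.

48.69 wt%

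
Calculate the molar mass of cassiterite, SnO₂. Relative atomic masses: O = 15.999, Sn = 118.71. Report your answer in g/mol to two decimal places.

150.71 g/mol

The formula mass is the sum 1(118.71) + 2(15.999).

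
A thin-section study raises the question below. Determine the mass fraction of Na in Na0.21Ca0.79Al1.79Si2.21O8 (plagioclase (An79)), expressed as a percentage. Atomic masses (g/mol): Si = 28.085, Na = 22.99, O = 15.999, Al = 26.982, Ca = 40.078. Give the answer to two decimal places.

1.76 wt%

M(Na0.21Ca0.79Al1.79Si2.21O8) = 274.847 g/mol.
Na contributes 0.21 × 22.99 = 4.828 g per mole.
4.828/274.847 = 0.0176 → 1.76%.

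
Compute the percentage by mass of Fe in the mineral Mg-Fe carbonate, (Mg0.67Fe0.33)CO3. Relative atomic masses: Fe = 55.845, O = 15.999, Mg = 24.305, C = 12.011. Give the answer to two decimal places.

M((Mg0.67Fe0.33)CO3) = 94.721 g/mol.
Fe contributes 0.33 × 55.845 = 18.429 g per mole.
18.429/94.721 = 0.1946 → 19.46%.

19.46 wt%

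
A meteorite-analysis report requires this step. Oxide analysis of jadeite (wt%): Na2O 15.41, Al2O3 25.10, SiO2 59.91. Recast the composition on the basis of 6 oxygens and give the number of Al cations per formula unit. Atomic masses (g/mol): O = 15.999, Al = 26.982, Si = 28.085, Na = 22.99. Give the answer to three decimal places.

0.991 Al apfu

15.41 wt% Na2O ÷ 61.979 g/mol = 0.24863 mol, giving 0.49726 Na and 0.24863 O.
25.10 wt% Al2O3 ÷ 101.961 g/mol = 0.24617 mol, giving 0.49234 Al and 0.73851 O.
59.91 wt% SiO2 ÷ 60.083 g/mol = 0.99712 mol, giving 0.99712 Si and 1.99424 O.
Oxygen sums to 2.98138; scaling by 6/2.98138 = 2.01249 puts the formula on 6 O.
Al: 0.49234 × 2.01249 = 0.991 atoms per formula unit.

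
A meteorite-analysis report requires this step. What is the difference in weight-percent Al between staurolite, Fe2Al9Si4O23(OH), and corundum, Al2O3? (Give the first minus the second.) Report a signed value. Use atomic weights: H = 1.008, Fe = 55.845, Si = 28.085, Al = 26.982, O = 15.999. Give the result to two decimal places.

Al in Fe2Al9Si4O23(OH): molar mass 851.852 g/mol; 9×26.982 = 242.838 g → 28.51 wt%.
Al in Al2O3: molar mass 101.961 g/mol; 2×26.982 = 53.964 g → 52.93 wt%.
Difference = 28.51 − 52.93 = -24.42 percentage points.

-24.42 percentage points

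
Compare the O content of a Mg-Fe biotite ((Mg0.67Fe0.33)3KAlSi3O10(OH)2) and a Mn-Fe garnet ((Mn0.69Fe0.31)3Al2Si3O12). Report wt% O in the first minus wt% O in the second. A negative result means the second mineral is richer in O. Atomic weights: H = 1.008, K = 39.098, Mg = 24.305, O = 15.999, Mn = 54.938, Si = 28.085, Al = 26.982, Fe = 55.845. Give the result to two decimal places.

4.09 percentage points

First mineral: 191.988 g O in 448.479 g formula = 42.81 wt% O.
Second mineral: 191.988 g O in 495.865 g formula = 38.72 wt% O.
42.81% − 38.72% gives a difference of 4.09 percentage points.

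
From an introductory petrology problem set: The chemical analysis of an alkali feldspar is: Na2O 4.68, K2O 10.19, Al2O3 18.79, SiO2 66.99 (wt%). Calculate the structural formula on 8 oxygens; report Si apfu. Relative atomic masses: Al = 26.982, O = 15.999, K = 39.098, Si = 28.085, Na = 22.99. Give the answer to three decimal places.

3.007 Si apfu

Na2O (M=61.979): mol = 0.07551; Na = 0.15102, O = 0.07551.
K2O (M=94.195): mol = 0.10818; K = 0.21636, O = 0.10818.
Al2O3 (M=101.961): mol = 0.18429; Al = 0.36858, O = 0.55287.
SiO2 (M=60.083): mol = 1.11496; Si = 1.11496, O = 2.22992.
ΣO = 2.96648; factor = 8/ΣO = 2.69680.
Si apfu = 1.11496 × 2.69680 = 3.007.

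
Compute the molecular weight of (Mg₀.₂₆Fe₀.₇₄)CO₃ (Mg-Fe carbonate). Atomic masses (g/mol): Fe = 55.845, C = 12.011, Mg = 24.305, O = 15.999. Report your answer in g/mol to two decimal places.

107.65 g/mol

The formula mass is the sum 0.26*24.305 + 0.74*55.845 + 1*12.011 + 3*15.999.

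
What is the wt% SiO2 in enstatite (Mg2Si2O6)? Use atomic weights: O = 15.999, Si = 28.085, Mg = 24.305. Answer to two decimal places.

M(Mg2Si2O6) = 200.774 g/mol; M(SiO2) = 60.083 g/mol.
Moles SiO2 per formula unit = 2 Si ÷ 1 = 2.0000.
SiO2 fraction = (2.0000 × 60.083) / 200.774 = 120.166/200.774 = 0.5985.

59.85 wt%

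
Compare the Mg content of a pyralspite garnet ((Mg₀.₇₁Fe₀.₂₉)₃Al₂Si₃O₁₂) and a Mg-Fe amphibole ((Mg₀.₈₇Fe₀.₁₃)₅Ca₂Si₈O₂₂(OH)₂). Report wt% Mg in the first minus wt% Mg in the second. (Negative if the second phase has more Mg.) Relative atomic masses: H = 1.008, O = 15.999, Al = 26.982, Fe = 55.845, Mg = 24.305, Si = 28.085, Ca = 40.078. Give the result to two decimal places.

-0.67 percentage points

Mg in (Mg₀.₇₁Fe₀.₂₉)₃Al₂Si₃O₁₂: molar mass 430.562 g/mol; 2.13×24.305 = 51.770 g → 12.02 wt%.
Mg in (Mg₀.₈₇Fe₀.₁₃)₅Ca₂Si₈O₂₂(OH)₂: molar mass 832.854 g/mol; 4.35×24.305 = 105.727 g → 12.69 wt%.
Difference = 12.02 − 12.69 = -0.67 percentage points.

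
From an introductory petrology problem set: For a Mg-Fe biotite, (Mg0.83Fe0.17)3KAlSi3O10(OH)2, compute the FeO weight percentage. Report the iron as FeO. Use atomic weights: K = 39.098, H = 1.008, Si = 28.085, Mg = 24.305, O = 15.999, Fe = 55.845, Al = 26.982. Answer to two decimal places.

8.46 wt%

Formula mass = 433.339 g/mol.
0.51 Fe → 0.5100 mol FeO per formula unit; M(FeO) = 71.844, so FeO mass = 36.640 g.
36.640/433.339 × 100 = 8.46 wt%.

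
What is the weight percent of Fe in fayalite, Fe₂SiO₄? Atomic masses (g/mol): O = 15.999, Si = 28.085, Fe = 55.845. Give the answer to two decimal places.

54.81 weight percent

M(Fe₂SiO₄) = 203.771 g/mol.
Fe contributes 2 × 55.845 = 111.690 g per mole.
111.690/203.771 = 0.5481 → 54.81%.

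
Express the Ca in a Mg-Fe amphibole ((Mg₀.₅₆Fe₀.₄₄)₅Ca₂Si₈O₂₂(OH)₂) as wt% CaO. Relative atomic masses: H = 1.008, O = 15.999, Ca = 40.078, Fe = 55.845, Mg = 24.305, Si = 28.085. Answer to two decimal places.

12.72 wt%

M((Mg₀.₅₆Fe₀.₄₄)₅Ca₂Si₈O₂₂(OH)₂) = 881.741 g/mol; M(CaO) = 56.077 g/mol.
Moles CaO per formula unit = 2 Ca ÷ 1 = 2.0000.
CaO fraction = (2.0000 × 56.077) / 881.741 = 112.154/881.741 = 0.1272.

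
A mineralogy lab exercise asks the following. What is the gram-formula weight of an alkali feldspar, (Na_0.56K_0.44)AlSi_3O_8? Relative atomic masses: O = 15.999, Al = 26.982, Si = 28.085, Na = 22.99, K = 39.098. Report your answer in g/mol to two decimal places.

269.31 g/mol

Na: 0.56 × 22.99 = 12.8744
K: 0.44 × 39.098 = 17.2031
Al: 1 × 26.982 = 26.9820
Si: 3 × 28.085 = 84.2550
O: 8 × 15.999 = 127.9920
Summing the contributions gives the formula mass.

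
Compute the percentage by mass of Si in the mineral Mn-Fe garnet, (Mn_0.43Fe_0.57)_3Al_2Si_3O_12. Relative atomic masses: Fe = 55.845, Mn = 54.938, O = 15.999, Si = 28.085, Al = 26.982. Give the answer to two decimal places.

Formula mass = 1.29·54.938 + 1.71·55.845 + 2·26.982 + 3·28.085 + 12·15.999 = 496.572 g/mol, of which 84.255 g is Si.
So Si makes up 84.255/496.572 = 0.1697 of the mass, i.e. 16.97%.

16.97 wt%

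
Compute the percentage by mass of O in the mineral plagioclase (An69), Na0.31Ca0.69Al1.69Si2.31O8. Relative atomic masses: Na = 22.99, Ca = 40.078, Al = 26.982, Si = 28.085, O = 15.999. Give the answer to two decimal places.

46.84 weight percent

Formula mass = 0.31·22.99 + 0.69·40.078 + 1.69·26.982 + 2.31·28.085 + 8·15.999 = 273.249 g/mol, of which 127.992 g is O.
So O makes up 127.992/273.249 = 0.4684 of the mass, i.e. 46.84%.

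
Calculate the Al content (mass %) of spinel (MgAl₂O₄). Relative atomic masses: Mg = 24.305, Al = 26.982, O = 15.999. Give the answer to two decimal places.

Molar mass of MgAl₂O₄: 1*24.305 + 2*26.982 + 4*15.999 = 142.265 g/mol.
Mass of Al per formula unit: 2 × 26.982 = 53.964 g.
Weight fraction Al = 53.964 / 142.265 = 0.3793.

37.93 mass %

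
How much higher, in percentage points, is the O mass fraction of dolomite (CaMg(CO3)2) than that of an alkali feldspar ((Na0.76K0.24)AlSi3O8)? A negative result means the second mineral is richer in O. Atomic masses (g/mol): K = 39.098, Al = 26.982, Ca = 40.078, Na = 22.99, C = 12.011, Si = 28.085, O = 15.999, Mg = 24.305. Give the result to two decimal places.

3.96 percentage points

First mineral: 95.994 g O in 184.399 g formula = 52.06 wt% O.
Second mineral: 127.992 g O in 266.085 g formula = 48.10 wt% O.
52.06% − 48.10% gives a difference of 3.96 percentage points.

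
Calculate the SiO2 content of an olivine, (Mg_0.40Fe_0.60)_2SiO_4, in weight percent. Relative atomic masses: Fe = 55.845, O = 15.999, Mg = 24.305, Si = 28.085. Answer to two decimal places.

Formula mass = 178.539 g/mol.
1 Si → 1.0000 mol SiO2 per formula unit; M(SiO2) = 60.083, so SiO2 mass = 60.083 g.
60.083/178.539 × 100 = 33.65 wt%.

33.65 wt%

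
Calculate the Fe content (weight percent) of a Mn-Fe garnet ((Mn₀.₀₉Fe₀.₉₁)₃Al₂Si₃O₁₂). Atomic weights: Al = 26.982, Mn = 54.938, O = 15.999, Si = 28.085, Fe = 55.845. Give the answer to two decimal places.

Molar mass of (Mn₀.₀₉Fe₀.₉₁)₃Al₂Si₃O₁₂: 0.27*54.938 + 2.73*55.845 + 2*26.982 + 3*28.085 + 12*15.999 = 497.497 g/mol.
Mass of Fe per formula unit: 2.73 × 55.845 = 152.457 g.
Weight fraction Fe = 152.457 / 497.497 = 0.3064.

30.64 weight percent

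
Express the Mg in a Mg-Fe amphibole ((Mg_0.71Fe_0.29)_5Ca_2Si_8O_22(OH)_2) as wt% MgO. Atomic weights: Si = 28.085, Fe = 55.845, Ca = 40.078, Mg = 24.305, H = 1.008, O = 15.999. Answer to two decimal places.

Molar mass of (Mg_0.71Fe_0.29)_5Ca_2Si_8O_22(OH)_2 = 3.55*24.305 + 1.45*55.845 + 2*40.078 + 8*28.085 + 24*15.999 + 2*1.008 = 858.086 g/mol.
Each formula unit contains 3.55 Mg, equivalent to 3.55/1 = 3.5500 mol MgO.
M(MgO) = 1×24.305 + 1×15.999 = 40.304 g/mol.
Mass of MgO per formula unit = 3.5500 × 40.304 = 143.079 g.
MgO wt% = 143.079 / 858.086 × 100 = 16.67%.

16.67 wt%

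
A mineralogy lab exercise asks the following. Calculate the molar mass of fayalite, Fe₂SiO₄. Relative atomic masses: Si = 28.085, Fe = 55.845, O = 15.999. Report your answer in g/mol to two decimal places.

Fe: 2 × 55.845 = 111.6900
Si: 1 × 28.085 = 28.0850
O: 4 × 15.999 = 63.9960
Summing the contributions gives the formula mass.

203.77 g/mol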